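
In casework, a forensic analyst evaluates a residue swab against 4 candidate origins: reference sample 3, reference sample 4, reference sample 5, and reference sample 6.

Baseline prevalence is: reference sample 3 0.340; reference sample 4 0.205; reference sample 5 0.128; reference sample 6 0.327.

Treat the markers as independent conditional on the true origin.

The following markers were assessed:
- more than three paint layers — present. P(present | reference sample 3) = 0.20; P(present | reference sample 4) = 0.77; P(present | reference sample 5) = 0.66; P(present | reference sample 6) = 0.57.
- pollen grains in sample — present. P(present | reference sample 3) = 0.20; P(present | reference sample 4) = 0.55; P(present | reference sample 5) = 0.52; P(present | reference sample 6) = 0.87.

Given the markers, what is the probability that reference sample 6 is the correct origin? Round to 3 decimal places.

By Bayes' rule with conditional independence, the unnormalized weight for each hypothesis is prior × ∏ likelihoods:
  reference sample 3: 0.340 × 0.20 × 0.20 = 0.0136
  reference sample 4: 0.205 × 0.77 × 0.55 = 0.086818
  reference sample 5: 0.128 × 0.66 × 0.52 = 0.04393
  reference sample 6: 0.327 × 0.57 × 0.87 = 0.16216
Marginal likelihood of the evidence = 0.30651.
P(reference sample 6 | evidence) = 0.16216 / 0.30651 ≈ 0.529.

0.529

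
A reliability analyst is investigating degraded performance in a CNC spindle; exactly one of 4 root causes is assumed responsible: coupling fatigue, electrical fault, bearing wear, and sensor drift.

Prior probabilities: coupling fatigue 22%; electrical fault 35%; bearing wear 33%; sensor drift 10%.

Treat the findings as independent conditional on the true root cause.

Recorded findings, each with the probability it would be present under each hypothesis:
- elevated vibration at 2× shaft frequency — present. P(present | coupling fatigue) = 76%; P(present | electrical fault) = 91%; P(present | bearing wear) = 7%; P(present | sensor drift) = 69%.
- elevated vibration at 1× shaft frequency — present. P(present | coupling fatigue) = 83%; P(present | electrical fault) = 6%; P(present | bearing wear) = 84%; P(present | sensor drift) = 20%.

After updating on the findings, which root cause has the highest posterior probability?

coupling fatigue

By Bayes' rule with conditional independence, the unnormalized weight for each hypothesis is prior × ∏ likelihoods:
  coupling fatigue: 0.22 × 0.76 × 0.83 = 0.13878
  electrical fault: 0.35 × 0.91 × 0.06 = 0.01911
  bearing wear: 0.33 × 0.07 × 0.84 = 0.019404
  sensor drift: 0.10 × 0.69 × 0.20 = 0.0138
Normalizing constant Z = 0.13878 + 0.01911 + 0.019404 + 0.0138 = 0.19109.
P(coupling fatigue | evidence) ≈ 0.13878 / 0.19109 ≈ 0.726
P(electrical fault | evidence) ≈ 0.01911 / 0.19109 ≈ 0.100
P(bearing wear | evidence) ≈ 0.019404 / 0.19109 ≈ 0.102
P(sensor drift | evidence) ≈ 0.0138 / 0.19109 ≈ 0.072
The largest is 0.726, so coupling fatigue is most probable.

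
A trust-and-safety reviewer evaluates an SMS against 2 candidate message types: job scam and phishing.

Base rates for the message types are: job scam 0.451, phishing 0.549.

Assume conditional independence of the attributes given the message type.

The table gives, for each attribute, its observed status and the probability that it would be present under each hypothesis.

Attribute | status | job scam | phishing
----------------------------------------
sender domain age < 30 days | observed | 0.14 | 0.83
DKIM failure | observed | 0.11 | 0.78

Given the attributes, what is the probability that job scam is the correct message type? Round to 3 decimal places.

Multiply each prior by the joint likelihood of the attribute pattern:
  job scam: 0.451 × 0.14 × 0.11 = 0.0069454
  phishing: 0.549 × 0.83 × 0.78 = 0.35542
Normalizing constant Z = 0.0069454 + 0.35542 = 0.36237.
P(job scam | evidence) = 0.0069454 / 0.36237 ≈ 0.019.

0.019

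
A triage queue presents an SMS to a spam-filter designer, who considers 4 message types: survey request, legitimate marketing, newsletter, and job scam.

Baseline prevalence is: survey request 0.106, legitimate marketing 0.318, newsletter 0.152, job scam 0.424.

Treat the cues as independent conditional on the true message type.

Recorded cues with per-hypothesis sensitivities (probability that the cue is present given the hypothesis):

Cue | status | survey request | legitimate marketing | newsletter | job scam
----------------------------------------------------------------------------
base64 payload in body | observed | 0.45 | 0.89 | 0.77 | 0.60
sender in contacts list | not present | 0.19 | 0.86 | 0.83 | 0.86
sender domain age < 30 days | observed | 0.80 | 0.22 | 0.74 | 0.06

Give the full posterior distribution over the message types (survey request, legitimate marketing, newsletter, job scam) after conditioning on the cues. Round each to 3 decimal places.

Multiply each prior by the joint likelihood of the cue pattern (using 1 − P(present | H) for each absent cue):
  survey request: 0.106 × 0.45 × (1 − 0.19) × 0.80 = 0.03091
  legitimate marketing: 0.318 × 0.89 × (1 − 0.86) × 0.22 = 0.008717
  newsletter: 0.152 × 0.77 × (1 − 0.83) × 0.74 = 0.014724
  job scam: 0.424 × 0.60 × (1 − 0.86) × 0.06 = 0.002137
Marginal likelihood of the evidence = 0.056487.
P(survey request | evidence) = 0.03091 / 0.056487 ≈ 0.547
P(legitimate marketing | evidence) = 0.008717 / 0.056487 ≈ 0.154
P(newsletter | evidence) = 0.014724 / 0.056487 ≈ 0.261
P(job scam | evidence) = 0.002137 / 0.056487 ≈ 0.038

0.547, 0.154, 0.261, 0.038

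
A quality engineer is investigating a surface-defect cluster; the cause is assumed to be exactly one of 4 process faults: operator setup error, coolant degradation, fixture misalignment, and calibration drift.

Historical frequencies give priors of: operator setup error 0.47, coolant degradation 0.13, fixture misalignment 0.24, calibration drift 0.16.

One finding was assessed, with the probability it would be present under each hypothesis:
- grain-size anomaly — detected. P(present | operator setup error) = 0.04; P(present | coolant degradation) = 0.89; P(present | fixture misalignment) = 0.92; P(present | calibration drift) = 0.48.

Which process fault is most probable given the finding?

fixture misalignment

For each hypothesis, the unnormalized posterior weight is prior × likelihood:
  operator setup error: 0.47 × 0.04 = 0.0188
  coolant degradation: 0.13 × 0.89 = 0.1157
  fixture misalignment: 0.24 × 0.92 = 0.2208
  calibration drift: 0.16 × 0.48 = 0.0768
Normalizing constant Z = 0.0188 + 0.1157 + 0.2208 + 0.0768 = 0.4321.
P(operator setup error | evidence) ≈ 0.0188 / 0.4321 ≈ 0.044
P(coolant degradation | evidence) ≈ 0.1157 / 0.4321 ≈ 0.268
P(fixture misalignment | evidence) ≈ 0.2208 / 0.4321 ≈ 0.511
P(calibration drift | evidence) ≈ 0.0768 / 0.4321 ≈ 0.178
The largest is 0.511, so fixture misalignment is most probable.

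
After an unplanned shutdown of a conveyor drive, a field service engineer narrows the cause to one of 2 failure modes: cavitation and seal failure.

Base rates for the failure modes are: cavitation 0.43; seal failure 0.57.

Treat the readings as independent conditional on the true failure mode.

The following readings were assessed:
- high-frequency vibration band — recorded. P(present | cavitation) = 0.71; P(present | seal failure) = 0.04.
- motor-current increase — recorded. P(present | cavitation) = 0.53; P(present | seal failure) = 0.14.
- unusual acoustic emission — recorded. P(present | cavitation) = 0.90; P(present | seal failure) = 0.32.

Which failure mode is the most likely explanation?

cavitation

By Bayes' rule with conditional independence, the unnormalized weight for each hypothesis is prior × ∏ likelihoods:
  cavitation: 0.43 × 0.71 × 0.53 × 0.90 = 0.14563
  seal failure: 0.57 × 0.04 × 0.14 × 0.32 = 0.0010214
The unnormalized weights sum to 0.14665.
P(cavitation | evidence) ≈ 0.14563 / 0.14665 ≈ 0.993
P(seal failure | evidence) ≈ 0.0010214 / 0.14665 ≈ 0.007
The largest is 0.993, so cavitation is most probable.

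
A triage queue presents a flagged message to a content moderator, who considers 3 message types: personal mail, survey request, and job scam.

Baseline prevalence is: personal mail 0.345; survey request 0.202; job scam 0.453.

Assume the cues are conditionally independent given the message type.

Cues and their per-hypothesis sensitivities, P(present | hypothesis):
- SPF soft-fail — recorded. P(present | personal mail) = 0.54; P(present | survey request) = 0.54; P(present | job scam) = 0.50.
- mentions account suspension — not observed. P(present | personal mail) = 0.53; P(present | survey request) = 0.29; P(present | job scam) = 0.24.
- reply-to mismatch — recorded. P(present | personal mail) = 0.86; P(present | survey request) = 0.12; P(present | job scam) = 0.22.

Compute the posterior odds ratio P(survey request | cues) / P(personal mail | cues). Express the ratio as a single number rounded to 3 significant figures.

Unnormalized posterior weight (prior times the cue likelihoods) for each of the two hypotheses (using 1 − P(present | H) for each absent cue):
  survey request: 0.202 × 0.54 × (1 − 0.29) × 0.12 = 0.0092936
  personal mail: 0.345 × 0.54 × (1 − 0.53) × 0.86 = 0.075302
Posterior odds = 0.0092936 / 0.075302 ≈ 0.123.

0.123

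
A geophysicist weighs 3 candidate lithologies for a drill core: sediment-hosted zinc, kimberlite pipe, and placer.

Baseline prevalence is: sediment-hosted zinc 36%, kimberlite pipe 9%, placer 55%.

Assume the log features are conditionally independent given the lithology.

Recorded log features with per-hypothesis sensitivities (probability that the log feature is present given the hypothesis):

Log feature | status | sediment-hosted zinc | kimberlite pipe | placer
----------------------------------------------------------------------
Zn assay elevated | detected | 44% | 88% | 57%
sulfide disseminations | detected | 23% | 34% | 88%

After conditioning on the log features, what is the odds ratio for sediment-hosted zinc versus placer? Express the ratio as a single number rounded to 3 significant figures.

0.132

Posterior odds equal prior odds times the likelihood ratio; only the two competing hypotheses matter.
  sediment-hosted zinc: 0.36 × 0.44 × 0.23 = 0.036432
  placer: 0.55 × 0.57 × 0.88 = 0.27588
Posterior odds = 0.036432 / 0.27588 ≈ 0.132.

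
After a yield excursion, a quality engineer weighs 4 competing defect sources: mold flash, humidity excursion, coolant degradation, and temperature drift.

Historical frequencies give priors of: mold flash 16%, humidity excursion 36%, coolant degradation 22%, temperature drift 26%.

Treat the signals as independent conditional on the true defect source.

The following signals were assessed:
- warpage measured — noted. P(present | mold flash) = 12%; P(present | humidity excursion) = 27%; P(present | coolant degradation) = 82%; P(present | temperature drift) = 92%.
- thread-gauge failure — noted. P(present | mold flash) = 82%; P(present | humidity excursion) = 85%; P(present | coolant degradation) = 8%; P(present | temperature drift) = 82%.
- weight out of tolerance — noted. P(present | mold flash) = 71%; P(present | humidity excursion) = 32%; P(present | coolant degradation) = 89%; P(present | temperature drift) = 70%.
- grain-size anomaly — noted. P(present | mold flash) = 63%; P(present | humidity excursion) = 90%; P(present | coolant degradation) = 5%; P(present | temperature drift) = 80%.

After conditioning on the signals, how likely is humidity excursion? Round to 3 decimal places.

0.168

For each hypothesis, the unnormalized posterior weight is prior × product of the signal likelihoods:
  mold flash: 0.16 × 0.12 × 0.82 × 0.71 × 0.63 = 0.0070423
  humidity excursion: 0.36 × 0.27 × 0.85 × 0.32 × 0.90 = 0.023795
  coolant degradation: 0.22 × 0.82 × 0.08 × 0.89 × 0.05 = 0.00064222
  temperature drift: 0.26 × 0.92 × 0.82 × 0.70 × 0.80 = 0.10984
Normalizing constant Z = 0.0070423 + 0.023795 + 0.00064222 + 0.10984 = 0.14132.
P(humidity excursion | evidence) = 0.023795 / 0.14132 ≈ 0.168.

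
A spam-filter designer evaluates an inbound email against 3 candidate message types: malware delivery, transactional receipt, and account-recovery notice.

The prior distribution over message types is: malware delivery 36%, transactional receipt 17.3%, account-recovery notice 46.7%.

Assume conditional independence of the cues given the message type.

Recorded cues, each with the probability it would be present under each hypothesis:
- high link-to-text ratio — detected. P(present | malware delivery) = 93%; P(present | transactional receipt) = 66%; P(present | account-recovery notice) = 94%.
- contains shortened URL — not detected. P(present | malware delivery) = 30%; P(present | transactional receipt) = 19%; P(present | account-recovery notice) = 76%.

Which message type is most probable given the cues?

By Bayes' rule with conditional independence, the unnormalized weight for each hypothesis is prior × ∏ likelihoods (using 1 − P(present | H) for each absent cue):
  malware delivery: 0.360 × 0.93 × (1 − 0.30) = 0.23436
  transactional receipt: 0.173 × 0.66 × (1 − 0.19) = 0.092486
  account-recovery notice: 0.467 × 0.94 × (1 − 0.76) = 0.10536
Marginal likelihood of the evidence = 0.4322.
P(malware delivery | evidence) ≈ 0.23436 / 0.4322 ≈ 0.542
P(transactional receipt | evidence) ≈ 0.092486 / 0.4322 ≈ 0.214
P(account-recovery notice | evidence) ≈ 0.10536 / 0.4322 ≈ 0.244
The largest is 0.542, so malware delivery is most probable.

malware delivery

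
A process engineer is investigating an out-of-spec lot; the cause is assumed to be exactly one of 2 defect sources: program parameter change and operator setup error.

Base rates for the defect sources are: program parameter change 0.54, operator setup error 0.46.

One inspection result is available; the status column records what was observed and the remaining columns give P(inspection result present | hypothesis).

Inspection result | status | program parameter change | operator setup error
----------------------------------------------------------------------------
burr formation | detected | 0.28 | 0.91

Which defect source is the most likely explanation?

operator setup error

Multiply each prior by the likelihood of the inspection result:
  program parameter change: 0.54 × 0.28 = 0.1512
  operator setup error: 0.46 × 0.91 = 0.4186
Normalizing constant Z = 0.1512 + 0.4186 = 0.5698.
P(program parameter change | evidence) ≈ 0.1512 / 0.5698 ≈ 0.265
P(operator setup error | evidence) ≈ 0.4186 / 0.5698 ≈ 0.735
The largest is 0.735, so operator setup error is most probable.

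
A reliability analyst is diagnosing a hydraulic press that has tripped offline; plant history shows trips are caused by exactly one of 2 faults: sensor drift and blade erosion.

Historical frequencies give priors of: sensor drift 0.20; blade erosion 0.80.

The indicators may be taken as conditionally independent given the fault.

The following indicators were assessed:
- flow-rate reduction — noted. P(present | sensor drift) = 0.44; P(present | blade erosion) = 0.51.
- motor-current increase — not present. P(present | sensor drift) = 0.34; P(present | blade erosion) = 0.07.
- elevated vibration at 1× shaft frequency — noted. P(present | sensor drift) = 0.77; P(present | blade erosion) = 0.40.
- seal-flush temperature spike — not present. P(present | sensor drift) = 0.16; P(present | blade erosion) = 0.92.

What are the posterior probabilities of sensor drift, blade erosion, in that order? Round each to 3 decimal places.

0.756, 0.244

By Bayes' rule with conditional independence, the unnormalized weight for each hypothesis is prior × ∏ likelihoods (using 1 − P(present | H) for each absent indicator):
  sensor drift: 0.20 × 0.44 × (1 − 0.34) × 0.77 × (1 − 0.16) = 0.037566
  blade erosion: 0.80 × 0.51 × (1 − 0.07) × 0.40 × (1 − 0.92) = 0.012142
Normalizing constant Z = 0.037566 + 0.012142 = 0.049708.
P(sensor drift | evidence) = 0.037566 / 0.049708 ≈ 0.756
P(blade erosion | evidence) = 0.012142 / 0.049708 ≈ 0.244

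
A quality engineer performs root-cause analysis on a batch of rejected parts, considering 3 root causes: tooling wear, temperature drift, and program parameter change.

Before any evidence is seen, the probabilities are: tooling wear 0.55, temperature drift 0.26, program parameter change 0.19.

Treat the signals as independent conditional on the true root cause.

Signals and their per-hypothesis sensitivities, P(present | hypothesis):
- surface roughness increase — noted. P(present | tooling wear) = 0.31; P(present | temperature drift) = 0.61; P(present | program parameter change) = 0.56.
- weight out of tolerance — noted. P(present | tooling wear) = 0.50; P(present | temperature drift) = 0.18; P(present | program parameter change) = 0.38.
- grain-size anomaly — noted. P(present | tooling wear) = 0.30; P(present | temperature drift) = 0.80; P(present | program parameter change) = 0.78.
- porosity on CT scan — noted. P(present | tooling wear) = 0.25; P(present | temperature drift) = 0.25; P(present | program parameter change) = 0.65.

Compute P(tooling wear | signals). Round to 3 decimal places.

0.196

Multiply each prior by the joint likelihood of the signal pattern:
  tooling wear: 0.55 × 0.31 × 0.50 × 0.30 × 0.25 = 0.0063938
  temperature drift: 0.26 × 0.61 × 0.18 × 0.80 × 0.25 = 0.0057096
  program parameter change: 0.19 × 0.56 × 0.38 × 0.78 × 0.65 = 0.020499
The unnormalized weights sum to 0.032602.
P(tooling wear | evidence) = 0.0063938 / 0.032602 ≈ 0.196.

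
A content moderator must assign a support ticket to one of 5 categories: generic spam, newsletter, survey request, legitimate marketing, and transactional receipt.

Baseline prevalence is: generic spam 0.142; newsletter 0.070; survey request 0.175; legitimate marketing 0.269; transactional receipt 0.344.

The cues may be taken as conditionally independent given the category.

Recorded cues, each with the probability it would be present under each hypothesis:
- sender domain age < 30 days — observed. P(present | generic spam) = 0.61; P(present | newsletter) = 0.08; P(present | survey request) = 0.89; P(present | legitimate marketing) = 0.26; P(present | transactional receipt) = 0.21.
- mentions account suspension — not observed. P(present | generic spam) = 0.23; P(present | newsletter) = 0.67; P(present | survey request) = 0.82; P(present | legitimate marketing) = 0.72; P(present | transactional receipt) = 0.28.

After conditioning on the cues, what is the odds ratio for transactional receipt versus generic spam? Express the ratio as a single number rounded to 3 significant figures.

0.780

Posterior odds equal prior odds times the likelihood ratio; only the two competing hypotheses matter (using 1 − P(present | H) for each absent cue).
  transactional receipt: 0.344 × 0.21 × (1 − 0.28) = 0.052013
  generic spam: 0.142 × 0.61 × (1 − 0.23) = 0.066697
Posterior odds = 0.052013 / 0.066697 ≈ 0.780.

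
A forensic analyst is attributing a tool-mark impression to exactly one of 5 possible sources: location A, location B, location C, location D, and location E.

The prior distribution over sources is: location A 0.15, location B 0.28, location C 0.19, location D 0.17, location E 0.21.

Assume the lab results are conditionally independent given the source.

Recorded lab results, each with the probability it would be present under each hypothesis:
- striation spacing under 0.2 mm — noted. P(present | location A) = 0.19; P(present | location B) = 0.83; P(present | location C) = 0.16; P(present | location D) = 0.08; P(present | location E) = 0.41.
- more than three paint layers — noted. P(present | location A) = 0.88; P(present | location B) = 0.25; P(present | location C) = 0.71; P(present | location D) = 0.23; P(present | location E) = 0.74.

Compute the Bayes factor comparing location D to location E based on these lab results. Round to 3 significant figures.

Joint likelihood of the lab result pattern under each hypothesis:
  location D: 0.08 × 0.23 = 0.0184
  location E: 0.41 × 0.74 = 0.3034
Bayes factor = 0.0184 / 0.3034 ≈ 0.0606

0.0606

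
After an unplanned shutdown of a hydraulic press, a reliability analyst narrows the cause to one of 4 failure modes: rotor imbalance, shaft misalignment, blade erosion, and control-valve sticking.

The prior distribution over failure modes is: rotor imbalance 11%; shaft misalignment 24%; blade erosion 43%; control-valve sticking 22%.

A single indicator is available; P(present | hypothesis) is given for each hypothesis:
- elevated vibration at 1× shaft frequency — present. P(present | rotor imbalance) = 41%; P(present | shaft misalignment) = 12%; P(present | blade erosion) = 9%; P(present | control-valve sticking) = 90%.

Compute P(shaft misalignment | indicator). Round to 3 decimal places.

By Bayes' rule, the unnormalized weight for each hypothesis is prior × likelihood:
  rotor imbalance: 0.11 × 0.41 = 0.0451
  shaft misalignment: 0.24 × 0.12 = 0.0288
  blade erosion: 0.43 × 0.09 = 0.0387
  control-valve sticking: 0.22 × 0.90 = 0.198
Marginal likelihood of the evidence = 0.3106.
P(shaft misalignment | evidence) = 0.0288 / 0.3106 ≈ 0.093.

0.093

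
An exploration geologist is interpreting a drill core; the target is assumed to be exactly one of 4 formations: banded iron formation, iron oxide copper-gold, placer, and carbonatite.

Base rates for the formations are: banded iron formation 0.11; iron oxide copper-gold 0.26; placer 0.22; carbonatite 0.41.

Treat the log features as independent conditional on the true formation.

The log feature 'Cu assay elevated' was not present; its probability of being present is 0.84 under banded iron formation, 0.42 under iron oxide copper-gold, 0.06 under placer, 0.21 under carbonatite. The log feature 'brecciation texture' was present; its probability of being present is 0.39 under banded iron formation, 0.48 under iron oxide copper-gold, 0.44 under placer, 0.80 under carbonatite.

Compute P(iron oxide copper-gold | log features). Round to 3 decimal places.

For each hypothesis, the unnormalized posterior weight is prior × product of the log feature likelihoods (using 1 − P(present | H) for each absent log feature):
  banded iron formation: 0.11 × (1 − 0.84) × 0.39 = 0.006864
  iron oxide copper-gold: 0.26 × (1 − 0.42) × 0.48 = 0.072384
  placer: 0.22 × (1 − 0.06) × 0.44 = 0.090992
  carbonatite: 0.41 × (1 − 0.21) × 0.80 = 0.25912
The unnormalized weights sum to 0.42936.
P(iron oxide copper-gold | evidence) = 0.072384 / 0.42936 ≈ 0.169.

0.169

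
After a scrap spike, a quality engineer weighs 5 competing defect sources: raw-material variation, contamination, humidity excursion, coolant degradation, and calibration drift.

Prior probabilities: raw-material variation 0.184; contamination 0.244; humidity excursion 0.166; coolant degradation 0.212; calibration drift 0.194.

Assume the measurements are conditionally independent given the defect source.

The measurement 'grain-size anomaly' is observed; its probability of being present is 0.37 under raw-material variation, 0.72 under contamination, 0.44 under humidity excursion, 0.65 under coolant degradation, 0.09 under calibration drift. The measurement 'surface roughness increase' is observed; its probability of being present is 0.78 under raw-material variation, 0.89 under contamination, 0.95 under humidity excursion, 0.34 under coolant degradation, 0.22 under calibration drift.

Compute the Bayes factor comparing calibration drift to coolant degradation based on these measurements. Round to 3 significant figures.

0.0896

Take the product of per-measurement likelihoods under each hypothesis, then divide.
  calibration drift: 0.09 × 0.22 = 0.0198
  coolant degradation: 0.65 × 0.34 = 0.221
Bayes factor = 0.0198 / 0.221 ≈ 0.0896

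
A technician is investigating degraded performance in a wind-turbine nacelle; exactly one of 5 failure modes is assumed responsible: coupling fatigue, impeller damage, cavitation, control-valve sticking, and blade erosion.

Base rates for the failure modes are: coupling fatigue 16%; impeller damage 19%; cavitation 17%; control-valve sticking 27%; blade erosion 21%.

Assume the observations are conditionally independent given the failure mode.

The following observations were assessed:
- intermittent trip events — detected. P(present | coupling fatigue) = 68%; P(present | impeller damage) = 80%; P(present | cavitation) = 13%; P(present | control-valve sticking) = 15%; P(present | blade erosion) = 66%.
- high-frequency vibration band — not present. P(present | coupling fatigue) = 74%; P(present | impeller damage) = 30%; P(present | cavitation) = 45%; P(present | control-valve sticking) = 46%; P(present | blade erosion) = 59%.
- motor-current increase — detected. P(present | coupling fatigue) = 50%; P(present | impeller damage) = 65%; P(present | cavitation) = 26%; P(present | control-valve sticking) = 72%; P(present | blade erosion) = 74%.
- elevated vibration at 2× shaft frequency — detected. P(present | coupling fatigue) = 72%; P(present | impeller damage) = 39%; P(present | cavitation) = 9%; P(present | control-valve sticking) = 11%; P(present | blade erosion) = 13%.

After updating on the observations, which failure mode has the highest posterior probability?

By Bayes' rule with conditional independence, the unnormalized weight for each hypothesis is prior × ∏ likelihoods (using 1 − P(present | H) for each absent observation):
  coupling fatigue: 0.16 × 0.68 × (1 − 0.74) × 0.50 × 0.72 = 0.010184
  impeller damage: 0.19 × 0.80 × (1 − 0.30) × 0.65 × 0.39 = 0.026972
  cavitation: 0.17 × 0.13 × (1 − 0.45) × 0.26 × 0.09 = 0.00028443
  control-valve sticking: 0.27 × 0.15 × (1 − 0.46) × 0.72 × 0.11 = 0.0017321
  blade erosion: 0.21 × 0.66 × (1 − 0.59) × 0.74 × 0.13 = 0.0054667
Normalizing constant Z = 0.010184 + 0.026972 + 0.00028443 + 0.0017321 + 0.0054667 = 0.044639.
P(coupling fatigue | evidence) ≈ 0.010184 / 0.044639 ≈ 0.228
P(impeller damage | evidence) ≈ 0.026972 / 0.044639 ≈ 0.604
P(cavitation | evidence) ≈ 0.00028443 / 0.044639 ≈ 0.006
P(control-valve sticking | evidence) ≈ 0.0017321 / 0.044639 ≈ 0.039
P(blade erosion | evidence) ≈ 0.0054667 / 0.044639 ≈ 0.122
The largest is 0.604, so impeller damage is most probable.

impeller damage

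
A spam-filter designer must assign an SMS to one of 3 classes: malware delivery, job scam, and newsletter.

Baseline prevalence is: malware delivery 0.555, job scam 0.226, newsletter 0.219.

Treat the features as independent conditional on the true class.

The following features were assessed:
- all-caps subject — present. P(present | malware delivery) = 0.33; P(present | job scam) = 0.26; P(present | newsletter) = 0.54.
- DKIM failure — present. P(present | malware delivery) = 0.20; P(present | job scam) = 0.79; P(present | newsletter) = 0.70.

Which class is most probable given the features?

Multiply each prior by the joint likelihood of the feature pattern:
  malware delivery: 0.555 × 0.33 × 0.20 = 0.03663
  job scam: 0.226 × 0.26 × 0.79 = 0.04642
  newsletter: 0.219 × 0.54 × 0.70 = 0.082782
Normalizing constant Z = 0.03663 + 0.04642 + 0.082782 = 0.16583.
P(malware delivery | evidence) ≈ 0.03663 / 0.16583 ≈ 0.221
P(job scam | evidence) ≈ 0.04642 / 0.16583 ≈ 0.280
P(newsletter | evidence) ≈ 0.082782 / 0.16583 ≈ 0.499
The largest is 0.499, so newsletter is most probable.

newsletter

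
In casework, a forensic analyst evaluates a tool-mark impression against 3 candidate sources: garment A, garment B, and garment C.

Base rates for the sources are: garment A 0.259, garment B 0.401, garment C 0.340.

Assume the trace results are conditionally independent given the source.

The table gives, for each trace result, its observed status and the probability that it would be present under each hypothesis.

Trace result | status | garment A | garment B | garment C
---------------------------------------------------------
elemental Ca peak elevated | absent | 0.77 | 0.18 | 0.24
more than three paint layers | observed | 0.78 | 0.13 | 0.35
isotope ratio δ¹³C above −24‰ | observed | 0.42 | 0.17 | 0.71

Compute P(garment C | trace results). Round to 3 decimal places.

0.706

Multiply each prior by the joint likelihood of the trace result pattern (using 1 − P(present | H) for each absent trace result):
  garment A: 0.259 × (1 − 0.77) × 0.78 × 0.42 = 0.019515
  garment B: 0.401 × (1 − 0.18) × 0.13 × 0.17 = 0.0072669
  garment C: 0.340 × (1 − 0.24) × 0.35 × 0.71 = 0.064212
The unnormalized weights sum to 0.090994.
P(garment C | evidence) = 0.064212 / 0.090994 ≈ 0.706.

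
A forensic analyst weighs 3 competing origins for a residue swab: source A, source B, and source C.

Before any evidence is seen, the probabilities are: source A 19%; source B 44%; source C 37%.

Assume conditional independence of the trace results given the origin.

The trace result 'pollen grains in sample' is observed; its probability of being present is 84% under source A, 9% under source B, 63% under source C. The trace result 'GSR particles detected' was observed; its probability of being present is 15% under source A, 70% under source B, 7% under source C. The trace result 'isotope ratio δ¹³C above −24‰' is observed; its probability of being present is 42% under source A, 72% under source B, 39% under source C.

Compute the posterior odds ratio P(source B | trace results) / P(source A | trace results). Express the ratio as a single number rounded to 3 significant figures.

The normalizing constant cancels in an odds ratio, so compute prior × likelihood for the two hypotheses only:
  source B: 0.44 × 0.09 × 0.70 × 0.72 = 0.019958
  source A: 0.19 × 0.84 × 0.15 × 0.42 = 0.010055
Posterior odds = 0.019958 / 0.010055 ≈ 1.98.

1.98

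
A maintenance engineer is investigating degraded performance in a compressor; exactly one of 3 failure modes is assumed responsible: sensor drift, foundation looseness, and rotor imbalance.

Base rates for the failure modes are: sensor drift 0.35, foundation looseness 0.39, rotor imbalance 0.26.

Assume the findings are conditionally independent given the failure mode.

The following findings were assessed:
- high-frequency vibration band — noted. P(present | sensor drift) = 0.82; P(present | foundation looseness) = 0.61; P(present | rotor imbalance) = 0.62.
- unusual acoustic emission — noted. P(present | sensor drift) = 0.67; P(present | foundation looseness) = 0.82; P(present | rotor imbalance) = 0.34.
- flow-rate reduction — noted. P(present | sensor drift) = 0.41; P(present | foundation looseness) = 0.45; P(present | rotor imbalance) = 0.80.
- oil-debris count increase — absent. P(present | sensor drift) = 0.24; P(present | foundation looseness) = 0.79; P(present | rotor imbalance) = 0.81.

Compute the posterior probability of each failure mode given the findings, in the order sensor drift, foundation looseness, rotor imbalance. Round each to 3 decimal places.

0.691, 0.213, 0.096

By Bayes' rule with conditional independence, the unnormalized weight for each hypothesis is prior × ∏ likelihoods (using 1 − P(present | H) for each absent finding):
  sensor drift: 0.35 × 0.82 × 0.67 × 0.41 × (1 − 0.24) = 0.059918
  foundation looseness: 0.39 × 0.61 × 0.82 × 0.45 × (1 − 0.79) = 0.018435
  rotor imbalance: 0.26 × 0.62 × 0.34 × 0.80 × (1 − 0.81) = 0.0083308
Normalizing constant Z = 0.059918 + 0.018435 + 0.0083308 = 0.086683.
P(sensor drift | evidence) = 0.059918 / 0.086683 ≈ 0.691
P(foundation looseness | evidence) = 0.018435 / 0.086683 ≈ 0.213
P(rotor imbalance | evidence) = 0.0083308 / 0.086683 ≈ 0.096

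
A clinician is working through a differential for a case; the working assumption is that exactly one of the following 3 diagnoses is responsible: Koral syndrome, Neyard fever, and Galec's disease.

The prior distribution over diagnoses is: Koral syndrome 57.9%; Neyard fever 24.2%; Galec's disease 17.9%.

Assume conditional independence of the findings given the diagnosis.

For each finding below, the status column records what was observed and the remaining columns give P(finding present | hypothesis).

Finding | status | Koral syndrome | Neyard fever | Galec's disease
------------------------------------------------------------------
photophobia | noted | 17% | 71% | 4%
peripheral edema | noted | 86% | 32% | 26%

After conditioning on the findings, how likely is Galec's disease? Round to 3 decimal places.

0.013

For each hypothesis, the unnormalized posterior weight is prior × product of the finding likelihoods:
  Koral syndrome: 0.579 × 0.17 × 0.86 = 0.08465
  Neyard fever: 0.242 × 0.71 × 0.32 = 0.054982
  Galec's disease: 0.179 × 0.04 × 0.26 = 0.0018616
The unnormalized weights sum to 0.14149.
P(Galec's disease | evidence) = 0.0018616 / 0.14149 ≈ 0.013.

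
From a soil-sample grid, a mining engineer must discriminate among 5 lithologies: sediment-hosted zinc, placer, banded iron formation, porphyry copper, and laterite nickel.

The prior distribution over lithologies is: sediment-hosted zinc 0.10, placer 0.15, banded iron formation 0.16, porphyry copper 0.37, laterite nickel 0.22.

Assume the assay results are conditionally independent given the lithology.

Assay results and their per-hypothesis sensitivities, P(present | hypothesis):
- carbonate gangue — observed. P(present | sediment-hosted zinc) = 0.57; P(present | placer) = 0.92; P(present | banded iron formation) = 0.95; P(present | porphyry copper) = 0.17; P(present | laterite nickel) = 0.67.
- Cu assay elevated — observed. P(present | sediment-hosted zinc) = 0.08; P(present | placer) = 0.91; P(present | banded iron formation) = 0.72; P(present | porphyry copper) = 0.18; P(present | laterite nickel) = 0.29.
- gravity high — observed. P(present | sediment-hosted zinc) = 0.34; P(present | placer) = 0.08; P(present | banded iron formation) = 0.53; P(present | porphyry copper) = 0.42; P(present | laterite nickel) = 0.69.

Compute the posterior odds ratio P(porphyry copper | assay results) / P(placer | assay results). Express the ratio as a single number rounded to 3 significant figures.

Unnormalized posterior weight (prior times the assay result likelihoods) for each of the two hypotheses:
  porphyry copper: 0.37 × 0.17 × 0.18 × 0.42 = 0.0047552
  placer: 0.15 × 0.92 × 0.91 × 0.08 = 0.010046
Odds(porphyry copper : placer) = 0.0047552 / 0.010046 ≈ 0.473.

0.473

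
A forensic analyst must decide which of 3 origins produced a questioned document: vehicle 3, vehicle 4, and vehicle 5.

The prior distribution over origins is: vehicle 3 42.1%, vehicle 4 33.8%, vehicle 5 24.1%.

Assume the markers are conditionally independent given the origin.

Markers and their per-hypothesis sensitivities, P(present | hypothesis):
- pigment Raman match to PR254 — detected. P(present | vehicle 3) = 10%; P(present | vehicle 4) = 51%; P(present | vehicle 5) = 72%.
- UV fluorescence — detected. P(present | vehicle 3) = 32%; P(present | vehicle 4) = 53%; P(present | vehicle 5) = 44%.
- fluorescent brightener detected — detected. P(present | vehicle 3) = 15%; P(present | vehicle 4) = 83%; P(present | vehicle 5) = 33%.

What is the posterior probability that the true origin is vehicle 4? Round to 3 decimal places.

By Bayes' rule with conditional independence, the unnormalized weight for each hypothesis is prior × ∏ likelihoods:
  vehicle 3: 0.421 × 0.10 × 0.32 × 0.15 = 0.0020208
  vehicle 4: 0.338 × 0.51 × 0.53 × 0.83 = 0.07583
  vehicle 5: 0.241 × 0.72 × 0.44 × 0.33 = 0.025195
Marginal likelihood of the evidence = 0.10305.
P(vehicle 4 | evidence) = 0.07583 / 0.10305 ≈ 0.736.

0.736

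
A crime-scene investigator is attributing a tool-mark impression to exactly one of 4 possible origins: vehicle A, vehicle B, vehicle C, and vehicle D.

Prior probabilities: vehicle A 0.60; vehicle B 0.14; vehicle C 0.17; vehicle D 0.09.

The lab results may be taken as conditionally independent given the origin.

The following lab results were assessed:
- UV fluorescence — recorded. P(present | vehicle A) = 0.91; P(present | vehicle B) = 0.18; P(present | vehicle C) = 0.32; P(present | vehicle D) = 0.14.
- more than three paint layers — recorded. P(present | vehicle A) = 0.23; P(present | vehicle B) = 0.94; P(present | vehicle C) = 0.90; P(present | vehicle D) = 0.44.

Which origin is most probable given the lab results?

vehicle A

For each hypothesis, the unnormalized posterior weight is prior × product of the lab result likelihoods:
  vehicle A: 0.60 × 0.91 × 0.23 = 0.12558
  vehicle B: 0.14 × 0.18 × 0.94 = 0.023688
  vehicle C: 0.17 × 0.32 × 0.90 = 0.04896
  vehicle D: 0.09 × 0.14 × 0.44 = 0.005544
Marginal likelihood of the evidence = 0.20377.
P(vehicle A | evidence) ≈ 0.12558 / 0.20377 ≈ 0.616
P(vehicle B | evidence) ≈ 0.023688 / 0.20377 ≈ 0.116
P(vehicle C | evidence) ≈ 0.04896 / 0.20377 ≈ 0.240
P(vehicle D | evidence) ≈ 0.005544 / 0.20377 ≈ 0.027
The largest is 0.616, so vehicle A is most probable.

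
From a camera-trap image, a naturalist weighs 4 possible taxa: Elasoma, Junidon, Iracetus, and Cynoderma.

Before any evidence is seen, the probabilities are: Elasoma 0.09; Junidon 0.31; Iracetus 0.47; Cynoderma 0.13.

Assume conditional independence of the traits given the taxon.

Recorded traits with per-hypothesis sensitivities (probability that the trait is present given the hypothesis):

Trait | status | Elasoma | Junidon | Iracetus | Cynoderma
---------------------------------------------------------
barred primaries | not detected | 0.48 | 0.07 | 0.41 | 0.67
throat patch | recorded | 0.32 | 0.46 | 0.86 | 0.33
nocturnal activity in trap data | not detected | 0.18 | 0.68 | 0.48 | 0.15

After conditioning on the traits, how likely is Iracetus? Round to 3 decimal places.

0.650

Multiply each prior by the joint likelihood of the trait pattern (using 1 − P(present | H) for each absent trait):
  Elasoma: 0.09 × (1 − 0.48) × 0.32 × (1 − 0.18) = 0.01228
  Junidon: 0.31 × (1 − 0.07) × 0.46 × (1 − 0.68) = 0.042438
  Iracetus: 0.47 × (1 − 0.41) × 0.86 × (1 − 0.48) = 0.12401
  Cynoderma: 0.13 × (1 − 0.67) × 0.33 × (1 − 0.15) = 0.012033
The unnormalized weights sum to 0.19076.
P(Iracetus | evidence) = 0.12401 / 0.19076 ≈ 0.650.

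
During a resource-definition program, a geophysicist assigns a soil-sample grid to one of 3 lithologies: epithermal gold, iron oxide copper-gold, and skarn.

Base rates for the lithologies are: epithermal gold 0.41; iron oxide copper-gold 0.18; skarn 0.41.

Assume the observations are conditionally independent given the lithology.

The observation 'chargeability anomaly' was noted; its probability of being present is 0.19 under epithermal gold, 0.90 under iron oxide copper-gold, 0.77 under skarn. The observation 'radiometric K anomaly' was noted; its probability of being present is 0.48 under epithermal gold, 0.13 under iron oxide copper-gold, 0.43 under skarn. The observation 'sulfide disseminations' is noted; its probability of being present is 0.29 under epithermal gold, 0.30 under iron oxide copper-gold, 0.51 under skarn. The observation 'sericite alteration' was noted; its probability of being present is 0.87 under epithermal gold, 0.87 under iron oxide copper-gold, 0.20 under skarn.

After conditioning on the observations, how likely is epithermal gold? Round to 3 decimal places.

For each hypothesis, the unnormalized posterior weight is prior × product of the observation likelihoods:
  epithermal gold: 0.41 × 0.19 × 0.48 × 0.29 × 0.87 = 0.009434
  iron oxide copper-gold: 0.18 × 0.90 × 0.13 × 0.30 × 0.87 = 0.0054967
  skarn: 0.41 × 0.77 × 0.43 × 0.51 × 0.20 = 0.013847
Marginal likelihood of the evidence = 0.028777.
P(epithermal gold | evidence) = 0.009434 / 0.028777 ≈ 0.328.

0.328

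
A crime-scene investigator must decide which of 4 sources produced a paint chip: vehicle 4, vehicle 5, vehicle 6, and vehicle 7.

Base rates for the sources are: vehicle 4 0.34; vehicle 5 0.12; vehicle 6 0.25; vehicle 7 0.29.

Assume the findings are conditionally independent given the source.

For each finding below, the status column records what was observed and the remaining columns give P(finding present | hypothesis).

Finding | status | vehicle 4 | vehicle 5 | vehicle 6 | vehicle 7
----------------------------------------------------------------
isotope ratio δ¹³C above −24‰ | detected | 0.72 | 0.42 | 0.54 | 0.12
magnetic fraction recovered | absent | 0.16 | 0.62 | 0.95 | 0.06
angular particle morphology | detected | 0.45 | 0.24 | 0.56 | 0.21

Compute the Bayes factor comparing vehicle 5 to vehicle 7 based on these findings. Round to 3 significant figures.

Joint likelihood of the evidence pattern under each hypothesis (using 1 − P(present | H) for each absent finding):
  vehicle 5: 0.42 × (1 − 0.62) × 0.24 = 0.038304
  vehicle 7: 0.12 × (1 − 0.06) × 0.21 = 0.023688
Bayes factor = 0.038304 / 0.023688 ≈ 1.62

1.62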